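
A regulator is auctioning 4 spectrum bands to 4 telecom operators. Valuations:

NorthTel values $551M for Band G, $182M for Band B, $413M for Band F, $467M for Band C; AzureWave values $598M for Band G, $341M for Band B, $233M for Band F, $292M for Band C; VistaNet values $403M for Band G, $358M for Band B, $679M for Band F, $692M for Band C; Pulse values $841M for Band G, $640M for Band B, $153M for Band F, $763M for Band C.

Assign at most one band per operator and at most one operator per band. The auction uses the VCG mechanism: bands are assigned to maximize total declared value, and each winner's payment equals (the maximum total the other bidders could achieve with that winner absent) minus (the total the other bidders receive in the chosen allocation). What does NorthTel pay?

Efficient allocation: NorthTel→Band C ($467M), AzureWave→Band G ($598M), VistaNet→Band F ($679M), Pulse→Band B ($640M); total welfare W = $2384M.
NorthTel receives Band C at value $467M, so the others get W − 467 = $1917M.
Without NorthTel: best allocation of the remaining 3 bidders over all 4 bands is AzureWave→Band G ($598M), VistaNet→Band F ($679M), Pulse→Band C ($763M), total $2040M.
VCG payment = (others' best without NorthTel) − (others' welfare with NorthTel) = 2040 − 1917 = $123M.

NorthTel pays $123M.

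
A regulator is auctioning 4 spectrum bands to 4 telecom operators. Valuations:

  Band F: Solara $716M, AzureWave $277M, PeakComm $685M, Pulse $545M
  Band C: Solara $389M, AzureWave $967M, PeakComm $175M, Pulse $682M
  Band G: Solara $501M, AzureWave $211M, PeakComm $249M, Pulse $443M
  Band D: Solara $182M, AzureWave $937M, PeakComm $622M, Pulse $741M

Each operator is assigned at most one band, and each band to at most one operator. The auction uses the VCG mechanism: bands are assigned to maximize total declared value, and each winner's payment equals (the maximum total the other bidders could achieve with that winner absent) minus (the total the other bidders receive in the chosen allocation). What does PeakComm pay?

PeakComm pays $215M.

Efficient allocation: Solara→Band G ($501M), AzureWave→Band C ($967M), PeakComm→Band F ($685M), Pulse→Band D ($741M); total welfare W = $2894M.
PeakComm receives Band F at value $685M, so the others get W − 685 = $2209M.
Without PeakComm: best allocation of the remaining 3 bidders over all 4 bands is Solara→Band F ($716M), AzureWave→Band C ($967M), Pulse→Band D ($741M), total $2424M.
VCG payment = (others' best without PeakComm) − (others' welfare with PeakComm) = 2424 − 2209 = $215M.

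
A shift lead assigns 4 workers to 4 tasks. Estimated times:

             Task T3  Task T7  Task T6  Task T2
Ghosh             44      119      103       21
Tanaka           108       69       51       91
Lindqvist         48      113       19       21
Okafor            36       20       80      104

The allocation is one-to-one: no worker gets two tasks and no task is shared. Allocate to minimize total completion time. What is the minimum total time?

Min total: 136 min

This is a one-to-one assignment (minimum-cost bipartite matching).
Optimal: Ghosh→Task T3 (44 min), Tanaka→Task T6 (51 min), Lindqvist→Task T2 (21 min), Okafor→Task T7 (20 min) — total 44+51+21+20 = 136 min.
Column-greedy (each task in turn goes to its cheapest remaining worker) gives 145 min, worse by 9.
Swapping Ghosh↔Lindqvist (Ghosh→Task T2 21 min, Lindqvist→Task T3 48 min) adds 4.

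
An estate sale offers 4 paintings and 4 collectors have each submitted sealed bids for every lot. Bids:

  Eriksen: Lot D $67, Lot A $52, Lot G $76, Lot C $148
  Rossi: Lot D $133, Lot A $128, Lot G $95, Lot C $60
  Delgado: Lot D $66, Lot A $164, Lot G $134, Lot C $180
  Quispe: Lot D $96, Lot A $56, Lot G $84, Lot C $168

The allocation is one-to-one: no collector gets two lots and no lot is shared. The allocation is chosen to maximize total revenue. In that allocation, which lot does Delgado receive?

Delgado receives Lot A.

Treat this as an assignment problem: match each collector to one lot.
Optimal: Eriksen→Lot G ($76), Rossi→Lot D ($133), Delgado→Lot A ($164), Quispe→Lot C ($168) — total 76+133+164+168 = $541.
Column-greedy (each lot in turn goes to its best remaining collector) gives $529, worse by 12.
Delgado's own top lot is Lot C ($180), but forcing Delgado→Lot C and reassigning the rest optimally gives only $480 — worse by 61.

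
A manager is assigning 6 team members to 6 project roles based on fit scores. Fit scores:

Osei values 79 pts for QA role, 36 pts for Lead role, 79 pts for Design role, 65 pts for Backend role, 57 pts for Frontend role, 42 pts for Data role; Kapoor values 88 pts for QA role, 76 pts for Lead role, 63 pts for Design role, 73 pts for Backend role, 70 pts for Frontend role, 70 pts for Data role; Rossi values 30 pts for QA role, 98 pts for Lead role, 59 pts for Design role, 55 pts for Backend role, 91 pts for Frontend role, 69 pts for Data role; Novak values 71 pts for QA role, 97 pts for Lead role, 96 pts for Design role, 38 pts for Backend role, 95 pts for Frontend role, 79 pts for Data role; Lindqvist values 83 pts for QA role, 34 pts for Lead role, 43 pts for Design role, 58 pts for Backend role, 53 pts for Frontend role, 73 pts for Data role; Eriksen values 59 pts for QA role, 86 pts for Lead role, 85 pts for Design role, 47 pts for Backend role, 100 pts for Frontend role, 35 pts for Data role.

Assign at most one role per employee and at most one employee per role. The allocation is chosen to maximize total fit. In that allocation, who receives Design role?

This is a one-to-one assignment (maximum-weight bipartite matching).
Optimal: Osei→Backend role (65 pts), Kapoor→QA role (88 pts), Rossi→Lead role (98 pts), Novak→Design role (96 pts), Lindqvist→Data role (73 pts), Eriksen→Frontend role (100 pts) — total 65+88+98+96+73+100 = 520 pts.
Row-greedy (each employee in turn takes its best remaining role) gives 462 pts, worse by 58.
Next-best assignment: Osei→QA role, Kapoor→Backend role, Rossi→Lead role, Novak→Design role, Lindqvist→Data role, Eriksen→Frontend role = 519 pts.
Checked against all permutations: 520 pts is optimal.
Novak's own top role is Lead role (97 pts), but forcing Novak→Lead role and reassigning the rest optimally gives only 501 pts — worse by 19.

Novak receives Design role.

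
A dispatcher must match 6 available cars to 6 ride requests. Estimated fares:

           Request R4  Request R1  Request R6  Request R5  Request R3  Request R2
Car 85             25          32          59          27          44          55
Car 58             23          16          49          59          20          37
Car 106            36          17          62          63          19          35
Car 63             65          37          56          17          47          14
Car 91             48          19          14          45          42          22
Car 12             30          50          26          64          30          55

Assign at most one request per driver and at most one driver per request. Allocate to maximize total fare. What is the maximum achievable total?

Maximum total: $333

Treat this as an assignment problem: match each driver to one request.
Optimal: Car 85→Request R2 ($55), Car 58→Request R5 ($59), Car 106→Request R6 ($62), Car 63→Request R4 ($65), Car 91→Request R3 ($42), Car 12→Request R1 ($50) — total 55+59+62+65+42+50 = $333.
Column-greedy (each request in turn goes to its best remaining driver) gives $302, worse by 31.
Next-best assignment: Car 85→Request R2, Car 58→Request R6, Car 106→Request R5, Car 63→Request R4, Car 91→Request R3, Car 12→Request R1 = $324.
Checked against all permutations: $333 is optimal.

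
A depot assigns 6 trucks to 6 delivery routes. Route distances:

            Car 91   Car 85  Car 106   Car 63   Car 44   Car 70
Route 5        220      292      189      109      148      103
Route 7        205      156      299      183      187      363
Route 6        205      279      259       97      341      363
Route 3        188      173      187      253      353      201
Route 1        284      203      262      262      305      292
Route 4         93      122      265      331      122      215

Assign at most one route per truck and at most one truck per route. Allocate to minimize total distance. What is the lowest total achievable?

This is the linear assignment problem.
Optimal: Car 91→Route 4 (93 km), Car 85→Route 1 (203 km), Car 106→Route 3 (187 km), Car 63→Route 6 (97 km), Car 44→Route 7 (187 km), Car 70→Route 5 (103 km) — total 93+203+187+97+187+103 = 870 km.
Column-greedy (each route in turn goes to its cheapest remaining truck) gives 949 km, worse by 79.
Next-best assignment: Car 91→Route 4, Car 85→Route 3, Car 106→Route 1, Car 63→Route 6, Car 44→Route 7, Car 70→Route 5 = 915 km.
No other one-to-one assignment undercuts 870 km.

Min total: 870 km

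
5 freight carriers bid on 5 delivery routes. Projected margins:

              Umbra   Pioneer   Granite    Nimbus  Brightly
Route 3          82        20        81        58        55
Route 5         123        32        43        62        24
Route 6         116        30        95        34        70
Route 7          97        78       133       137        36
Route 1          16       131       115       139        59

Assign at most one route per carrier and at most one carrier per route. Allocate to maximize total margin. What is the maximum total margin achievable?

Max total: $542k

Optimal: Umbra→Route 5 ($123k), Pioneer→Route 1 ($131k), Granite→Route 3 ($81k), Nimbus→Route 7 ($137k), Brightly→Route 6 ($70k) — total 123+131+81+137+70 = $542k.
Swapping Pioneer↔Umbra (Pioneer→Route 5 $32k, Umbra→Route 1 $16k) loses 206.
Checked against all permutations: $542k is optimal.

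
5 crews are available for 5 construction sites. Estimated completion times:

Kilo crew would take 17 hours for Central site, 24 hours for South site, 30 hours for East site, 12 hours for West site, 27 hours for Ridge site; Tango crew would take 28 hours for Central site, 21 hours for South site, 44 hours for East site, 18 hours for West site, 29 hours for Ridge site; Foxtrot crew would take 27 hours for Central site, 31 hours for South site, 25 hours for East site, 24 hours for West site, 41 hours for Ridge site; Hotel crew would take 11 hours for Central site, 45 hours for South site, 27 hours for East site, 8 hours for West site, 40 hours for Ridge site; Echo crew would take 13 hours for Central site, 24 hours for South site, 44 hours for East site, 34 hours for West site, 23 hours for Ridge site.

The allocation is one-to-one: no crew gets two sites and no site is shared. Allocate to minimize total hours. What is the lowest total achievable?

Optimal: Kilo crew→West site (12 hours), Tango crew→South site (21 hours), Foxtrot crew→East site (25 hours), Hotel crew→Central site (11 hours), Echo crew→Ridge site (23 hours) — total 12+21+25+11+23 = 92 hours.
Min-entry greedy (repeatedly take the single cheapest remaining cell) gives 94 hours, worse by 2.
Every other assignment is strictly worse.

Minimum total: 92 hours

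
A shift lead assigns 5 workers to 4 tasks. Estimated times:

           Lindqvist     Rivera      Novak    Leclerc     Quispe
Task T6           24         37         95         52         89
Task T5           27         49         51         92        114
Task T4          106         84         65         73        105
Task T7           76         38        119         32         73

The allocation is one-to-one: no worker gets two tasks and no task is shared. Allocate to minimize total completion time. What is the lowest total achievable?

Min total: 161 min

Optimal: Rivera→Task T6 (37 min), Lindqvist→Task T5 (27 min), Novak→Task T4 (65 min), Leclerc→Task T7 (32 min) — total 37+27+65+32 = 161 min.
Column-greedy (each task in turn goes to its cheapest remaining worker) gives 170 min, worse by 9.
Next-best assignment: Lindqvist→Task T6, Rivera→Task T5, Novak→Task T4, Leclerc→Task T7 = 170 min.
Swapping Lindqvist↔Leclerc (Lindqvist→Task T7 76 min, Leclerc→Task T5 92 min) adds 109.
No other one-to-one assignment undercuts 161 min.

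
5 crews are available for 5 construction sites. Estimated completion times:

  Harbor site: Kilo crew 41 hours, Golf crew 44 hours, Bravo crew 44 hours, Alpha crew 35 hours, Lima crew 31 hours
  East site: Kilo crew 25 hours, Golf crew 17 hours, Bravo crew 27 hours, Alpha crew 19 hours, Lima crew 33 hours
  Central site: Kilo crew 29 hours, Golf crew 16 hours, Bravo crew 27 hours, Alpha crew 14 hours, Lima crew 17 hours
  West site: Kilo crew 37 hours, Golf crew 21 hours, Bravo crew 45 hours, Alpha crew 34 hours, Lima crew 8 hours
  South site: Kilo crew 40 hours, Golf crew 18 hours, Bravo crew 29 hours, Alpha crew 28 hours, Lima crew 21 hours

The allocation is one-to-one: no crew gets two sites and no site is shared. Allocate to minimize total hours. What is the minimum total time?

Treat this as an assignment problem: match each crew to one site.
Optimal: Kilo crew→Harbor site (41 hours), Golf crew→South site (18 hours), Bravo crew→East site (27 hours), Alpha crew→Central site (14 hours), Lima crew→West site (8 hours) — total 41+18+27+14+8 = 108 hours.
Column-greedy (each site in turn goes to its cheapest remaining crew) gives 128 hours, worse by 20.
Next-best assignment: Kilo crew→Harbor site, Golf crew→East site, Bravo crew→South site, Alpha crew→Central site, Lima crew→West site = 109 hours.

Min total: 108 hours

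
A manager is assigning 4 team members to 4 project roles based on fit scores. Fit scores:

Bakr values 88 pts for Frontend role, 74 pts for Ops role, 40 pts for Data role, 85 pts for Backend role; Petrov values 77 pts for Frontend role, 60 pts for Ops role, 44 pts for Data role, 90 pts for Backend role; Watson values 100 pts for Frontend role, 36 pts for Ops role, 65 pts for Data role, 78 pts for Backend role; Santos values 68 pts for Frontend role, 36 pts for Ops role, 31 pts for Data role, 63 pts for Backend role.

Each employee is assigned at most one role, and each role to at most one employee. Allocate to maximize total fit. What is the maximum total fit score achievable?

Maximum total: 297 pts

This is the linear assignment problem.
Optimal: Bakr→Ops role (74 pts), Petrov→Backend role (90 pts), Watson→Data role (65 pts), Santos→Frontend role (68 pts) — total 74+90+65+68 = 297 pts.
Max-entry greedy (repeatedly take the single best remaining cell) gives 295 pts, worse by 2.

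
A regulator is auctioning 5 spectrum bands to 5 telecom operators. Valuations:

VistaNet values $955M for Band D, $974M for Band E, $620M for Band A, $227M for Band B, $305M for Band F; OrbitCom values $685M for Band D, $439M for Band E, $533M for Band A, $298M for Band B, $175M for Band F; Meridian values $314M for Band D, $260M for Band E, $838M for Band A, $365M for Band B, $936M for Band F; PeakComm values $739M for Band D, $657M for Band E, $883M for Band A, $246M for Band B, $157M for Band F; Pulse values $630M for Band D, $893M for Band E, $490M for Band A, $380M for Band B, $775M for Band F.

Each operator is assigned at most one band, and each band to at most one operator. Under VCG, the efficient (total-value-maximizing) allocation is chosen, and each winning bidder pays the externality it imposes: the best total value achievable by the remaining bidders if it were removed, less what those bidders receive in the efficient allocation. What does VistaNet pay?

Efficient allocation: VistaNet→Band D ($955M), OrbitCom→Band B ($298M), Meridian→Band F ($936M), PeakComm→Band A ($883M), Pulse→Band E ($893M); total welfare W = $3965M.
VistaNet receives Band D at value $955M, so the others get W − 955 = $3010M.
Without VistaNet: best allocation of the remaining 4 bidders over all 5 bands is OrbitCom→Band D ($685M), Meridian→Band F ($936M), PeakComm→Band A ($883M), Pulse→Band E ($893M), total $3397M.
VCG payment = (others' best without VistaNet) − (others' welfare with VistaNet) = 3397 − 3010 = $387M.

VistaNet pays $387M.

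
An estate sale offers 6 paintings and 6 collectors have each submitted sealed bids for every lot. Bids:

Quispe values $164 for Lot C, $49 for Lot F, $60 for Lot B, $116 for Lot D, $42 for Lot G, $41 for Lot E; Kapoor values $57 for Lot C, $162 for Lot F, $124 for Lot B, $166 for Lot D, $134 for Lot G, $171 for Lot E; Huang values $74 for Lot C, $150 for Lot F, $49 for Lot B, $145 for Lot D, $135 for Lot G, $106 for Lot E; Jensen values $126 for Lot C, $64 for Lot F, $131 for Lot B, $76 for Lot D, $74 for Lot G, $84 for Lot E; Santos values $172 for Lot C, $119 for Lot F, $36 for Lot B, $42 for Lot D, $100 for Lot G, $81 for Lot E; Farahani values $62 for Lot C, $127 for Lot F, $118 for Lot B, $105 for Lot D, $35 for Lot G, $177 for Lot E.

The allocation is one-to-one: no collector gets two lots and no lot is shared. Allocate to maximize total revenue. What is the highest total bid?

This is a one-to-one assignment (maximum-weight bipartite matching).
Optimal: Quispe→Lot D ($116), Kapoor→Lot F ($162), Huang→Lot G ($135), Jensen→Lot B ($131), Santos→Lot C ($172), Farahani→Lot E ($177) — total 116+162+135+131+172+177 = $893.
Row-greedy (each collector in turn takes its best remaining lot) gives $821, worse by 72.
Swapping Quispe↔Huang (Quispe→Lot G $42, Huang→Lot D $145) loses 64.
Every other assignment is strictly worse.

Max total: $893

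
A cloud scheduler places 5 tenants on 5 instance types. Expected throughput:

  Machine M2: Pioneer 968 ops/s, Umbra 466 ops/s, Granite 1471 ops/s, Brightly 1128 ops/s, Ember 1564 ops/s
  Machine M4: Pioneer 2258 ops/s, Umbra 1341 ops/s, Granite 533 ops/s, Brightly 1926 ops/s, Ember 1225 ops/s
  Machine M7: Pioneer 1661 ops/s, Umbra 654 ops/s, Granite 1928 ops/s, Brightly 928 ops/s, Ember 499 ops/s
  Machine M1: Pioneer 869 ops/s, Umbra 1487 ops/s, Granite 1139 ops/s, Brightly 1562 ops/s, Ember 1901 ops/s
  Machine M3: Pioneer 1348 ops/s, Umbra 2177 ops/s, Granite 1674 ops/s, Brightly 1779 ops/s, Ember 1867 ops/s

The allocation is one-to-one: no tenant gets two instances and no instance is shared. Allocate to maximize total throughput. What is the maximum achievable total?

Optimal: Pioneer→Machine M4 (2258 ops/s), Umbra→Machine M3 (2177 ops/s), Granite→Machine M7 (1928 ops/s), Brightly→Machine M1 (1562 ops/s), Ember→Machine M2 (1564 ops/s) — total 2258+2177+1928+1562+1564 = 9489 ops/s.
Max-entry greedy (repeatedly take the single best remaining cell) gives 9392 ops/s, worse by 97.
Next-best assignment: Pioneer→Machine M4, Umbra→Machine M3, Granite→Machine M7, Brightly→Machine M2, Ember→Machine M1 = 9392 ops/s.
No other one-to-one assignment exceeds 9489 ops/s.

Max total: 9489 ops/s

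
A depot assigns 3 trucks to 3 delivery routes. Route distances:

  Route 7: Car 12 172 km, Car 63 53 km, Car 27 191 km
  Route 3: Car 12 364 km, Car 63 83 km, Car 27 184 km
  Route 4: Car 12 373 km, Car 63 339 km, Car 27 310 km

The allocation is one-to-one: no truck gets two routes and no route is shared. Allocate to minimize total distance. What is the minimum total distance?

Minimum total: 565 km

This is the linear assignment problem.
Optimal: Car 12→Route 7 (172 km), Car 63→Route 3 (83 km), Car 27→Route 4 (310 km) — total 172+83+310 = 565 km.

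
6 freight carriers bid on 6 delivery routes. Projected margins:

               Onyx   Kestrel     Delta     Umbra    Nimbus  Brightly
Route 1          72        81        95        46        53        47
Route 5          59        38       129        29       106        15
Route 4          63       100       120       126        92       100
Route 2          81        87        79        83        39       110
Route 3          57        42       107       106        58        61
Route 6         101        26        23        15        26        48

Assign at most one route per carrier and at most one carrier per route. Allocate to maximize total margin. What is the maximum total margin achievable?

Optimal: Onyx→Route 6 ($101k), Kestrel→Route 1 ($81k), Delta→Route 3 ($107k), Umbra→Route 4 ($126k), Nimbus→Route 5 ($106k), Brightly→Route 2 ($110k) — total 101+81+107+126+106+110 = $631k.
Column-greedy (each route in turn goes to its best remaining carrier) gives $520k, worse by 111.
Next-best assignment: Onyx→Route 6, Kestrel→Route 1, Delta→Route 4, Umbra→Route 3, Nimbus→Route 5, Brightly→Route 2 = $624k.
Swapping Umbra↔Brightly (Umbra→Route 2 $83k, Brightly→Route 4 $100k) loses 53.

Max total: $631k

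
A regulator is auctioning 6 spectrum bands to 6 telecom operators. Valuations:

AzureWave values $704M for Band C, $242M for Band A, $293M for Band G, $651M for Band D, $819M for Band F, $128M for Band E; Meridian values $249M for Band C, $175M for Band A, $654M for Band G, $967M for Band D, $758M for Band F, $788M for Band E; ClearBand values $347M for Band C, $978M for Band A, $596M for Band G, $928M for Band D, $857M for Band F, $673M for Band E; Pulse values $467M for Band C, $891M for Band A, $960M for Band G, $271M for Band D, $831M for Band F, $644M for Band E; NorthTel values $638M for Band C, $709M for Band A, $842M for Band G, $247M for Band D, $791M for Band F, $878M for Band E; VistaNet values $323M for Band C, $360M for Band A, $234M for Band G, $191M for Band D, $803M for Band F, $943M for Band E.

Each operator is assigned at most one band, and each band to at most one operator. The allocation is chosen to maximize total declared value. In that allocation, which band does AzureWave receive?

Optimal: AzureWave→Band C ($704M), Meridian→Band D ($967M), ClearBand→Band A ($978M), Pulse→Band G ($960M), NorthTel→Band F ($791M), VistaNet→Band E ($943M) — total 704+967+978+960+791+943 = $5343M.
Column-greedy (each band in turn goes to its best remaining operator) gives $5290M, worse by 53.
Next-best assignment: AzureWave→Band F, Meridian→Band D, ClearBand→Band A, Pulse→Band G, NorthTel→Band C, VistaNet→Band E = $5305M.
Checked against all permutations: $5343M is optimal.
AzureWave's own top band is Band F ($819M), but forcing AzureWave→Band F and reassigning the rest optimally gives only $5305M — worse by 38.

AzureWave receives Band C.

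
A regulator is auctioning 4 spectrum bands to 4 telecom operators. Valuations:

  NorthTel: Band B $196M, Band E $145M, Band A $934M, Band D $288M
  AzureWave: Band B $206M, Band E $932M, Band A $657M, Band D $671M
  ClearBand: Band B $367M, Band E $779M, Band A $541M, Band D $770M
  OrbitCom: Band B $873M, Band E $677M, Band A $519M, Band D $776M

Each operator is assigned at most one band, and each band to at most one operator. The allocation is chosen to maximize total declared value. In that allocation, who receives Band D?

This is a one-to-one assignment (maximum-weight bipartite matching).
Optimal: NorthTel→Band A ($934M), AzureWave→Band E ($932M), ClearBand→Band D ($770M), OrbitCom→Band B ($873M) — total 934+932+770+873 = $3509M.
Checked against all permutations: $3509M is optimal.
ClearBand's own top band is Band E ($779M), but forcing ClearBand→Band E and reassigning the rest optimally gives only $3257M — worse by 252.

ClearBand receives Band D.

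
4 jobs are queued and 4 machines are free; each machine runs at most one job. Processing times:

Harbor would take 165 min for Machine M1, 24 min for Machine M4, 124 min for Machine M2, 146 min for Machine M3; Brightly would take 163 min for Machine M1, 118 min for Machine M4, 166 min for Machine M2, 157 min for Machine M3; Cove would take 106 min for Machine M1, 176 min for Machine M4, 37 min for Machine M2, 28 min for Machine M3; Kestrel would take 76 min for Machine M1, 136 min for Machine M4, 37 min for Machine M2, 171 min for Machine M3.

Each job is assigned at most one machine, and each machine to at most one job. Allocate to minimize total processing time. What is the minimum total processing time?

Minimum total: 252 min

Optimal: Harbor→Machine M4 (24 min), Brightly→Machine M1 (163 min), Cove→Machine M3 (28 min), Kestrel→Machine M2 (37 min) — total 24+163+28+37 = 252 min.
Column-greedy (each machine in turn goes to its cheapest remaining job) gives 294 min, worse by 42.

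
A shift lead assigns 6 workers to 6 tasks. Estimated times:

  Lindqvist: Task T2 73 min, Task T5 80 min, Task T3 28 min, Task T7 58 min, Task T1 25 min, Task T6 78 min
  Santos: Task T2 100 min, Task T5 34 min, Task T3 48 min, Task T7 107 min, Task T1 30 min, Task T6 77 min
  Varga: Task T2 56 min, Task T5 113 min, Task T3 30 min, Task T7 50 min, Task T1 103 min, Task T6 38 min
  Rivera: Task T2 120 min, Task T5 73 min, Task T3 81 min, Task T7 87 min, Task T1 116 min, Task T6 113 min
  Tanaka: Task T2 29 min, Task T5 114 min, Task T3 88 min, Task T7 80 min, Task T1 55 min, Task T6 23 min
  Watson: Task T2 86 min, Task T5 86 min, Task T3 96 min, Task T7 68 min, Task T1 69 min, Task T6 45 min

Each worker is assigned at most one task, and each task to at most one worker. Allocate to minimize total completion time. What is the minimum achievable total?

Minimum total: 250 min

This is a one-to-one assignment (minimum-cost bipartite matching).
Optimal: Lindqvist→Task T1 (25 min), Santos→Task T5 (34 min), Varga→Task T3 (30 min), Rivera→Task T7 (87 min), Tanaka→Task T2 (29 min), Watson→Task T6 (45 min) — total 25+34+30+87+29+45 = 250 min.
Min-entry greedy (repeatedly take the single cheapest remaining cell) gives 300 min, worse by 50.
Swapping Varga↔Tanaka (Varga→Task T2 56 min, Tanaka→Task T3 88 min) adds 85.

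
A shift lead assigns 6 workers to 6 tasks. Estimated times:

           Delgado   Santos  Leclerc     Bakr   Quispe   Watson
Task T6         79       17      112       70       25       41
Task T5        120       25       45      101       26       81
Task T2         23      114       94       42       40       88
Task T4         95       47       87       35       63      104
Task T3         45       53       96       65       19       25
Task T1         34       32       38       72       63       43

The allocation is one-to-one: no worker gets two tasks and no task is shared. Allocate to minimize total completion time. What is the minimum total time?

Minimum total: 164 min

Optimal: Delgado→Task T2 (23 min), Santos→Task T6 (17 min), Leclerc→Task T1 (38 min), Bakr→Task T4 (35 min), Quispe→Task T5 (26 min), Watson→Task T3 (25 min) — total 23+17+38+35+26+25 = 164 min.
No other one-to-one assignment undercuts 164 min.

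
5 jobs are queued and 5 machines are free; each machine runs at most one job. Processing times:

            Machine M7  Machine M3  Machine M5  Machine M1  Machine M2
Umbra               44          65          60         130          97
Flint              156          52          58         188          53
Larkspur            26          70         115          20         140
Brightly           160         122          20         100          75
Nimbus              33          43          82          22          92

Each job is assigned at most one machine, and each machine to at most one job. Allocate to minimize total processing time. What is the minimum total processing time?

Min total: 180 min

Optimal: Umbra→Machine M7 (44 min), Flint→Machine M2 (53 min), Larkspur→Machine M1 (20 min), Brightly→Machine M5 (20 min), Nimbus→Machine M3 (43 min) — total 44+53+20+20+43 = 180 min.
Row-greedy (each job in turn takes its cheapest remaining machine) gives 228 min, worse by 48.
Next-best assignment: Umbra→Machine M3, Flint→Machine M2, Larkspur→Machine M7, Brightly→Machine M5, Nimbus→Machine M1 = 186 min.
Every other assignment is strictly worse.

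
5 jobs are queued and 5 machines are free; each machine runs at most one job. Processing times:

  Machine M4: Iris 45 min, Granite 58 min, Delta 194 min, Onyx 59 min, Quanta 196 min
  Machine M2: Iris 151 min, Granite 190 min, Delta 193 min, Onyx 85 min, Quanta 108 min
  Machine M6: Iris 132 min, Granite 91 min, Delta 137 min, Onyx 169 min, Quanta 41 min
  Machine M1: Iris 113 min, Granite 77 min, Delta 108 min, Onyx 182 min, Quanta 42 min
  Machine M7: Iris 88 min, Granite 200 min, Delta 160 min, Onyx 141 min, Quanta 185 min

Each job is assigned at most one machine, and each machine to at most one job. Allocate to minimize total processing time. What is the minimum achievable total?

Min total: 380 min

This is the linear assignment problem.
Optimal: Iris→Machine M7 (88 min), Granite→Machine M4 (58 min), Delta→Machine M1 (108 min), Onyx→Machine M2 (85 min), Quanta→Machine M6 (41 min) — total 88+58+108+85+41 = 380 min.
Column-greedy (each machine in turn goes to its cheapest remaining job) gives 408 min, worse by 28.
Swapping Delta↔Onyx (Delta→Machine M2 193 min, Onyx→Machine M1 182 min) adds 182.
Every other assignment is strictly worse.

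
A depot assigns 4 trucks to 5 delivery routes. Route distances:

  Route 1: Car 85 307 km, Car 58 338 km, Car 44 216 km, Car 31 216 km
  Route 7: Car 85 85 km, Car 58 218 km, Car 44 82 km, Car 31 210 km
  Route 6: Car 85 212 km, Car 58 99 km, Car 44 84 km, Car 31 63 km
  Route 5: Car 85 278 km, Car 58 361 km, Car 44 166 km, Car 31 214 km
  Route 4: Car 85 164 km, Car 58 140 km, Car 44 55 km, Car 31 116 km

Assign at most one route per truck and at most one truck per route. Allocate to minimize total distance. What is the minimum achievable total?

Minimum total: 453 km

Optimal: Car 85→Route 7 (85 km), Car 58→Route 6 (99 km), Car 44→Route 4 (55 km), Car 31→Route 5 (214 km) — total 85+99+55+214 = 453 km.
Column-greedy (each route in turn goes to its cheapest remaining truck) gives 725 km, worse by 272.
Every other assignment is strictly worse.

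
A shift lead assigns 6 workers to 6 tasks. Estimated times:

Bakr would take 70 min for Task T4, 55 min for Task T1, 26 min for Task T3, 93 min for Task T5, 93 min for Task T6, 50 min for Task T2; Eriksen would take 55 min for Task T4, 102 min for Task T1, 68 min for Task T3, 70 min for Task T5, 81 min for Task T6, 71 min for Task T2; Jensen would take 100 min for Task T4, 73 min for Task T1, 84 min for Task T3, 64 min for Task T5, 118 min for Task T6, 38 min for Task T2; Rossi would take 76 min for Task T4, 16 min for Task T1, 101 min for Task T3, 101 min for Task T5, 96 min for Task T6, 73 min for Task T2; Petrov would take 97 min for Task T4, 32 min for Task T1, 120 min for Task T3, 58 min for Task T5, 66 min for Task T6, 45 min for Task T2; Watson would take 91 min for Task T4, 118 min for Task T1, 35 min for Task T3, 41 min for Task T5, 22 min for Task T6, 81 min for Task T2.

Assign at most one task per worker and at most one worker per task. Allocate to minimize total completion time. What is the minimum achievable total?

Minimum total: 215 min

Treat this as an assignment problem: match each worker to one task.
Optimal: Bakr→Task T3 (26 min), Eriksen→Task T4 (55 min), Jensen→Task T2 (38 min), Rossi→Task T1 (16 min), Petrov→Task T5 (58 min), Watson→Task T6 (22 min) — total 26+55+38+16+58+22 = 215 min.
Next-best assignment: Bakr→Task T3, Eriksen→Task T4, Jensen→Task T5, Rossi→Task T1, Petrov→Task T2, Watson→Task T6 = 228 min.
Checked against all permutations: 215 min is optimal.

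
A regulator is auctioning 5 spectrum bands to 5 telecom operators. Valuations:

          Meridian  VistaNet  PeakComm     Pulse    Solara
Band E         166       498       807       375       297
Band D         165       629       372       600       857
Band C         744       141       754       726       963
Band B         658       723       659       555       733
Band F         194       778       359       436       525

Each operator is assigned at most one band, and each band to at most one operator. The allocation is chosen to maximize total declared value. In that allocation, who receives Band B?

This is a one-to-one assignment (maximum-weight bipartite matching).
Optimal: Meridian→Band B ($658M), VistaNet→Band F ($778M), PeakComm→Band E ($807M), Pulse→Band C ($726M), Solara→Band D ($857M) — total 658+778+807+726+857 = $3826M.
Column-greedy (each band in turn goes to its best remaining operator) gives $3567M, worse by 259.
Checked against all permutations: $3826M is optimal.
Meridian's own top band is Band C ($744M), but forcing Meridian→Band C and reassigning the rest optimally gives only $3741M — worse by 85.

Meridian receives Band B.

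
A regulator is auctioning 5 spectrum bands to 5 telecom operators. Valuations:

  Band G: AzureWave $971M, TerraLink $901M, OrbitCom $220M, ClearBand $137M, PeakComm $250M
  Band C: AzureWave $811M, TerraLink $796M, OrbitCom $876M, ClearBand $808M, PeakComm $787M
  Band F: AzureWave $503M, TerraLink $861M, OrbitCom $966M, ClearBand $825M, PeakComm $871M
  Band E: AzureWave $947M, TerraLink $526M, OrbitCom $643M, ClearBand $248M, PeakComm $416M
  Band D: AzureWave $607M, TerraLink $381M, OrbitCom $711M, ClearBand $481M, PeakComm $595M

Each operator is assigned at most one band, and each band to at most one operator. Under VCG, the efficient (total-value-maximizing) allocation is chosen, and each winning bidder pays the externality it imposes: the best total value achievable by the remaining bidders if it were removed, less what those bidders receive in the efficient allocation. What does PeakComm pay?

PeakComm pays $255M.

Efficient allocation: AzureWave→Band E ($947M), TerraLink→Band G ($901M), OrbitCom→Band D ($711M), ClearBand→Band C ($808M), PeakComm→Band F ($871M); total welfare W = $4238M.
PeakComm receives Band F at value $871M, so the others get W − 871 = $3367M.
Without PeakComm: best allocation of the remaining 4 bidders over all 5 bands is AzureWave→Band E ($947M), TerraLink→Band G ($901M), OrbitCom→Band F ($966M), ClearBand→Band C ($808M), total $3622M.
VCG payment = (others' best without PeakComm) − (others' welfare with PeakComm) = 3622 − 3367 = $255M.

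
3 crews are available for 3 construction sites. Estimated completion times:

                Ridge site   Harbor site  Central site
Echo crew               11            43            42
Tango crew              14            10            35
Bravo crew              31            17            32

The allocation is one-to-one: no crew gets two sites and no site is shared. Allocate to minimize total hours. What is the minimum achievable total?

Optimal: Echo crew→Ridge site (11 hours), Tango crew→Harbor site (10 hours), Bravo crew→Central site (32 hours) — total 11+10+32 = 53 hours.

Min total: 53 hours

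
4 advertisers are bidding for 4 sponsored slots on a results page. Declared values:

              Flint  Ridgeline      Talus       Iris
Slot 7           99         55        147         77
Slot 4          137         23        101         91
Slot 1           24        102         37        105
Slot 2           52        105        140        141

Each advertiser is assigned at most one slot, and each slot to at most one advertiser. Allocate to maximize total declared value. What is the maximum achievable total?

This is a one-to-one assignment (maximum-weight bipartite matching).
Optimal: Flint→Slot 4 ($137), Ridgeline→Slot 1 ($102), Talus→Slot 7 ($147), Iris→Slot 2 ($141) — total 137+102+147+141 = $527.
Column-greedy (each slot in turn goes to its best remaining advertiser) gives $494, worse by 33.
Every other assignment is strictly worse.

Max total: $527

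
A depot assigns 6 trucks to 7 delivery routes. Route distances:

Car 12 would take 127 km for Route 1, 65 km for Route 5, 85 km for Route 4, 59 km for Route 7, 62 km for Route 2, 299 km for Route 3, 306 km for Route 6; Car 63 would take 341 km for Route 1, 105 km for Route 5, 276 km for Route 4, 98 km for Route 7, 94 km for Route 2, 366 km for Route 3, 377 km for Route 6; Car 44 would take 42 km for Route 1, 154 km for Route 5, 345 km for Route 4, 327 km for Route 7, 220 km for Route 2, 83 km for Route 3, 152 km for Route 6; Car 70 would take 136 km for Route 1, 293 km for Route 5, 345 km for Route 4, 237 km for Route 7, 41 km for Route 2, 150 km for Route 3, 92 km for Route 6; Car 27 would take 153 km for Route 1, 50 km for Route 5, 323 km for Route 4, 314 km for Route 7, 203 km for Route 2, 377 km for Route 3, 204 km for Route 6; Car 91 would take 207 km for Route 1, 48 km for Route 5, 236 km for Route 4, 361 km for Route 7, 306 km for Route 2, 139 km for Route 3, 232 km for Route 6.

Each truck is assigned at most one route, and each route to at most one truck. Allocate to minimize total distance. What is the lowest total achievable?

Min total: 455 km

Optimal: Car 12→Route 4 (85 km), Car 63→Route 7 (98 km), Car 44→Route 1 (42 km), Car 70→Route 2 (41 km), Car 27→Route 5 (50 km), Car 91→Route 3 (139 km) — total 85+98+42+41+50+139 = 455 km.
Column-greedy (each route in turn goes to its cheapest remaining truck) gives 691 km, worse by 236.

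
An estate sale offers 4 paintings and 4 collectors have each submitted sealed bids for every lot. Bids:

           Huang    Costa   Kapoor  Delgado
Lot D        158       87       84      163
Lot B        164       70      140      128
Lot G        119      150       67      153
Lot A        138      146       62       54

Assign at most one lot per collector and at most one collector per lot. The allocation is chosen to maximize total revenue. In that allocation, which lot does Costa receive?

Costa receives Lot A.

Treat this as an assignment problem: match each collector to one lot.
Optimal: Huang→Lot D ($158), Costa→Lot A ($146), Kapoor→Lot B ($140), Delgado→Lot G ($153) — total 158+146+140+153 = $597.
Swapping Costa↔Delgado (Costa→Lot G $150, Delgado→Lot A $54) loses 95.
No other one-to-one assignment exceeds $597.
Costa's own top lot is Lot G ($150), but forcing Costa→Lot G and reassigning the rest optimally gives only $591 — worse by 6.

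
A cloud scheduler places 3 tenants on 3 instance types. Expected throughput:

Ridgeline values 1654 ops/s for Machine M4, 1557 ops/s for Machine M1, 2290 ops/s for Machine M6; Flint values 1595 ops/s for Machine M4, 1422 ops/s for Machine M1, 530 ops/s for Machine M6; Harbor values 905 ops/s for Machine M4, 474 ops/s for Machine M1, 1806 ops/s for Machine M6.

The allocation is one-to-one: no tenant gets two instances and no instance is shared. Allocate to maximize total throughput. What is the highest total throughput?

Maximum total: 4958 ops/s

Optimal: Ridgeline→Machine M1 (1557 ops/s), Flint→Machine M4 (1595 ops/s), Harbor→Machine M6 (1806 ops/s) — total 1557+1595+1806 = 4958 ops/s.
Max-entry greedy (repeatedly take the single best remaining cell) gives 4359 ops/s, worse by 599.
Swapping Harbor↔Ridgeline (Harbor→Machine M1 474 ops/s, Ridgeline→Machine M6 2290 ops/s) loses 599.
Every other assignment is strictly worse.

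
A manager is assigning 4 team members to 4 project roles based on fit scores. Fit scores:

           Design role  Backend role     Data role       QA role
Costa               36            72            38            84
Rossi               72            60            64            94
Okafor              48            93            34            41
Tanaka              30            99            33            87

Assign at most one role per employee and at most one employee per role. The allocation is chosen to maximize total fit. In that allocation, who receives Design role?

Optimal: Costa→QA role (84 pts), Rossi→Data role (64 pts), Okafor→Design role (48 pts), Tanaka→Backend role (99 pts) — total 84+64+48+99 = 295 pts.
Column-greedy (each role in turn goes to its best remaining employee) gives 250 pts, worse by 45.
Swapping Costa↔Rossi (Costa→Data role 38 pts, Rossi→QA role 94 pts) loses 16.
No other one-to-one assignment exceeds 295 pts.
Okafor's own top role is Backend role (93 pts), but forcing Okafor→Backend role and reassigning the rest optimally gives only 290 pts — worse by 5.

Okafor receives Design role.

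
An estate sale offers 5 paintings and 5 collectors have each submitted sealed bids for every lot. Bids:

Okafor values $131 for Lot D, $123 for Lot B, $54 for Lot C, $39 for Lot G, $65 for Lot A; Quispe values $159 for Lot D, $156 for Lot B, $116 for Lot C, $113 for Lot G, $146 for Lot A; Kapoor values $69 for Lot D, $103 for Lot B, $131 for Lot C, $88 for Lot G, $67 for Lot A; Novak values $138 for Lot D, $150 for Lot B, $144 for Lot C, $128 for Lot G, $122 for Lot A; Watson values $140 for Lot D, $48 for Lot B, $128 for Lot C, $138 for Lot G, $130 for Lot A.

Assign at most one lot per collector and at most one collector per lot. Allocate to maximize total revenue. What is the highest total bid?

Optimal: Okafor→Lot D ($131), Quispe→Lot A ($146), Kapoor→Lot C ($131), Novak→Lot B ($150), Watson→Lot G ($138) — total 131+146+131+150+138 = $696.
Column-greedy (each lot in turn goes to its best remaining collector) gives $643, worse by 53.
Next-best assignment: Okafor→Lot D, Quispe→Lot B, Kapoor→Lot C, Novak→Lot A, Watson→Lot G = $678.

Maximum total: $696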